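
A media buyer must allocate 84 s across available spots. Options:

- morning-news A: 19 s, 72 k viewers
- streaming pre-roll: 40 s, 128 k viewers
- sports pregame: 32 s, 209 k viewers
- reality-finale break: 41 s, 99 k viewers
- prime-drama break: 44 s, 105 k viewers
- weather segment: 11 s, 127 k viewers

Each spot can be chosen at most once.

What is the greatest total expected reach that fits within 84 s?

464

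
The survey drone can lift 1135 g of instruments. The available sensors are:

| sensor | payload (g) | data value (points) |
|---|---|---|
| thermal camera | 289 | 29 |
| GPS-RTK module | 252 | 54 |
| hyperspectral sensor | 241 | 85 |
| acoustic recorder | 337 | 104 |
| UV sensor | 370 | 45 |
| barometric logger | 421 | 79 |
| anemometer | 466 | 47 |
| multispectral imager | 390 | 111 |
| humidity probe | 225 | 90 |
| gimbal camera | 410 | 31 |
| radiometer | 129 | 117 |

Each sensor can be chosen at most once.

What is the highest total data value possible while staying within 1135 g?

422

Density check — radiometer 0.91, humidity probe 0.40, hyperspectral sensor 0.35 are the best per g.
Filling by ratio: hyperspectral sensor + acoustic recorder + humidity probe + radiometer for 396, with 203 g left unused.
Replace hyperspectral sensor with multispectral imager: the trade gains 26 net, giving 422 at 1081 g.
Nothing else within 1135 g beats 422.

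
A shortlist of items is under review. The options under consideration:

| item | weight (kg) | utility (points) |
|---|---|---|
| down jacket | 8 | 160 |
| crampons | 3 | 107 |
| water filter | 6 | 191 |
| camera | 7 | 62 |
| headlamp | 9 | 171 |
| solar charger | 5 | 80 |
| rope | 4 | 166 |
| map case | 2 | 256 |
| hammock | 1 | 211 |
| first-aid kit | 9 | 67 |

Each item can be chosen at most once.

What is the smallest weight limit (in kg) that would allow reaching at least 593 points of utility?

Minimise kg subject to total utility ≥ 593.
rope + map case + hammock: 633 utility at 7 kg.
No combination under 7 kg hits 593.

7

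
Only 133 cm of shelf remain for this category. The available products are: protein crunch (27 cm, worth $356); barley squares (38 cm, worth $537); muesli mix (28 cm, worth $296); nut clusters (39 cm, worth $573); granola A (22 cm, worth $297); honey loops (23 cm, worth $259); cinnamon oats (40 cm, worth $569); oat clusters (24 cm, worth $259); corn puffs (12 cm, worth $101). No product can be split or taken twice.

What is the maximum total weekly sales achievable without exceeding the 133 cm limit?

1795

By weekly sales per cm: nut clusters 14.69, cinnamon oats 14.22, barley squares 14.13 lead.
Greedy by ratio would take barley squares + nut clusters + cinnamon oats + corn puffs: 129 cm used, total 1780.
Dropping barley squares and corn puffs frees 50 cm; slotting in protein crunch + granola A (49 cm) lifts the total to 1795 at 128 cm.
Next best is barley squares + nut clusters + cinnamon oats + corn puffs at 1780 (129 cm) — short by 15.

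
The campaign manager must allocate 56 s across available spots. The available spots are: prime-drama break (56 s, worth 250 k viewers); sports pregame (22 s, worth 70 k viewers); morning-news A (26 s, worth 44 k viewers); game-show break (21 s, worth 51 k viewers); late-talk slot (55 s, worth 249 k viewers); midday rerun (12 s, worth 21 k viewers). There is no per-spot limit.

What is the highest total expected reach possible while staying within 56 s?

250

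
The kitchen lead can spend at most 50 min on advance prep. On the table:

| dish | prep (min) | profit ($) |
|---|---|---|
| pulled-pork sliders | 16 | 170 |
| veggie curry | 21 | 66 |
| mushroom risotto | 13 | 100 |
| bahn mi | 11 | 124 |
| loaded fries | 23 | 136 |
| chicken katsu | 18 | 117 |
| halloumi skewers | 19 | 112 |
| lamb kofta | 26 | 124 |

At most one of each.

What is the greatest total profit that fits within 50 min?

430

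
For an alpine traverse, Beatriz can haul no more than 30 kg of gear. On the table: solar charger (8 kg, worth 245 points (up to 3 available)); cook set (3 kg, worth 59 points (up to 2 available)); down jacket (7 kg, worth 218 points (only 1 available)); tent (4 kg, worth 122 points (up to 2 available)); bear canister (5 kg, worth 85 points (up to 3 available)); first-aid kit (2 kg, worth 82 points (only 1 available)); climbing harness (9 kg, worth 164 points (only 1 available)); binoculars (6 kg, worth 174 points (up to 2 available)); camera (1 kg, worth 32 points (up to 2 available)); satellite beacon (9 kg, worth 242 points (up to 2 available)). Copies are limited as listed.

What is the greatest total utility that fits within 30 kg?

A density-first pass picks 2×solar charger + cook set + down jacket + first-aid kit + 2×camera — 913 at 30 kg.
Dropping cook set and camera frees 4 kg; slotting in tent (4 kg) lifts the total to 944 at 30 kg.
No other feasible combination exceeds 944.

944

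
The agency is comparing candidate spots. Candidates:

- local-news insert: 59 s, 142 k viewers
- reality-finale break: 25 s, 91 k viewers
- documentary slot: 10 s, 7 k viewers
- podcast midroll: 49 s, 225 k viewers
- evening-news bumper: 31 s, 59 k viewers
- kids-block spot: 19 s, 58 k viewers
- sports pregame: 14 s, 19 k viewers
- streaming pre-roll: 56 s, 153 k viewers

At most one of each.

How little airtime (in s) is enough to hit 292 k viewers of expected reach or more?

Minimise s subject to total expected reach ≥ 292.
reality-finale break + podcast midroll reaches 316 using 74 s.
No combination under 74 s hits 292.

74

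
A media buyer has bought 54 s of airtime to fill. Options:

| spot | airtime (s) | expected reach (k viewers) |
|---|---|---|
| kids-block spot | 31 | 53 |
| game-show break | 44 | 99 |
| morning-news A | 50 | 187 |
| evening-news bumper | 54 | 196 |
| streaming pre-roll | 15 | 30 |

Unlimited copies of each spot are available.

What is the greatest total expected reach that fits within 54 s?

Taking the top-ratio spots first gives morning-news A for 187 (50 s).
Replace morning-news A with evening-news bumper: the trade gains 9 net, giving 196 at 54 s.

196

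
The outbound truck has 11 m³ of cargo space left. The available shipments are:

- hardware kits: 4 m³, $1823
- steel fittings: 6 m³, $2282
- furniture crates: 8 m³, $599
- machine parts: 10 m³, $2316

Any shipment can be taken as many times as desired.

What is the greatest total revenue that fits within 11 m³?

4105

The ratio heuristic lands on 2×hardware kits (3646) but leaves 3 m³ idle.
The 4 m³ tied up in hardware kits is better spent on steel fittings — total rises to 4105 (10 m³).
The spare 1 m³ is too small for any remaining shipment, and no exchange beats 4105.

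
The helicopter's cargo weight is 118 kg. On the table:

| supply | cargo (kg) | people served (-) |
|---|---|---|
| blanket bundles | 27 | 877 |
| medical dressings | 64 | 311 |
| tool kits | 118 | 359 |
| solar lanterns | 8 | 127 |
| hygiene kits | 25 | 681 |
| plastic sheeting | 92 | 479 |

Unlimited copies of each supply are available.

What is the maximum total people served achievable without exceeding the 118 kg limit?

Density check — blanket bundles 32.48, hygiene kits 27.24, solar lanterns 15.88 are the best per kg.
Taking 4×blanket bundles + solar lanterns: 116 kg used, 3635 in people served.
That's the maximum — no swap from here does better than 3635.

3635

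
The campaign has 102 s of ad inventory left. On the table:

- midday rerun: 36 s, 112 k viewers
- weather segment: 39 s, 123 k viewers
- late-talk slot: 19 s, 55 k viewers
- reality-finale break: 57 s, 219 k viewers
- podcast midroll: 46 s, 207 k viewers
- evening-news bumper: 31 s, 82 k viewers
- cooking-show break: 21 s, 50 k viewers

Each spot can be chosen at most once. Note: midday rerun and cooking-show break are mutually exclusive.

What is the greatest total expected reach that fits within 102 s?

A density-first pass picks weather segment + podcast midroll — 330 at 85 s.
Dropping weather segment frees 39 s; slotting in midday rerun + late-talk slot (55 s) lifts the total to 374 at 101 s.
Runner-up late-talk slot + podcast midroll + evening-news bumper tops out at 344.

374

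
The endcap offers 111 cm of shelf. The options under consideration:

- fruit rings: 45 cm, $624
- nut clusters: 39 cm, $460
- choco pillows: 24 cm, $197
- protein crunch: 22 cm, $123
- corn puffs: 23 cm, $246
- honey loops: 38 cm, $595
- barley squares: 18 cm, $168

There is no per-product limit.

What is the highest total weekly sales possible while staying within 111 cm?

1465

Density check — honey loops 15.66, fruit rings 13.87, nut clusters 11.79, corn puffs 10.70 are the best per cm.
Filling by ratio: corn puffs + 2×honey loops for 1436, with 12 cm left unused.
Dropping honey loops frees 38 cm; slotting in fruit rings (45 cm) lifts the total to 1465 at 106 cm.
That's the maximum — no swap from here does better than 1465.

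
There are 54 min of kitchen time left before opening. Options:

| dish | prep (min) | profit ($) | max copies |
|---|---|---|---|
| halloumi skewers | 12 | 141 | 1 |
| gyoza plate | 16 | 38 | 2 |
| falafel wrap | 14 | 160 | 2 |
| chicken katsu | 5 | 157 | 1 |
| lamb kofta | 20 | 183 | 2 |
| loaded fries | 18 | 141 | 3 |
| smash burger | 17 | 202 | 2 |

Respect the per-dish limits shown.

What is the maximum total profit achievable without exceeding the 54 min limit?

721

Density check — chicken katsu 31.40, smash burger 11.88, halloumi skewers 11.75, falafel wrap 11.43 are the best per min.
Greedy by ratio would take halloumi skewers + chicken katsu + 2×smash burger: 51 min used, total 702.
Replace halloumi skewers with falafel wrap: the trade gains 19 net, giving 721 at 53 min.
Every other selection either busts 54 min or exceeds an availability limit or fails to beat 721.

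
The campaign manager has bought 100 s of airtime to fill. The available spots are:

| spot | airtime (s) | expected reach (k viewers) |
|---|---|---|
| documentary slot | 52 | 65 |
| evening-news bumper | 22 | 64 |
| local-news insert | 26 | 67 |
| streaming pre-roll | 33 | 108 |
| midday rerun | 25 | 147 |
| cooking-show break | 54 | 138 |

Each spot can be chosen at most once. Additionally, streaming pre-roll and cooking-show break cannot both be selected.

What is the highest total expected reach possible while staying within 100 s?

By expected reach per s: midday rerun 5.88, streaming pre-roll 3.27, evening-news bumper 2.91, local-news insert 2.58 lead.
Taking the top-ratio spots first gives evening-news bumper + streaming pre-roll + midday rerun for 319 (80 s).
The 22 s tied up in evening-news bumper is better spent on local-news insert — total rises to 322 (84 s).

322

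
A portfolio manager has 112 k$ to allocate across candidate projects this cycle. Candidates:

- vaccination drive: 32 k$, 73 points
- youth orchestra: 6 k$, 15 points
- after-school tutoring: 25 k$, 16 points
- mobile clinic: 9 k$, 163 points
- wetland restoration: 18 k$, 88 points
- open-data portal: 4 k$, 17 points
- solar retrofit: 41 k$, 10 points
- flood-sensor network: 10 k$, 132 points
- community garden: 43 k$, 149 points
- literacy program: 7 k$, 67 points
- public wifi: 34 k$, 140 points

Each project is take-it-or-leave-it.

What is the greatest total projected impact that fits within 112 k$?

A density-first pass picks youth orchestra + mobile clinic + wetland restoration + open-data portal + flood-sensor network + literacy program + public wifi — 622 at 88 k$.
Replace youth orchestra and wetland restoration with community garden: the trade gains 46 net, giving 668 at 107 k$.
Runner-up youth orchestra + mobile clinic + flood-sensor network + community garden + literacy program + public wifi tops out at 666.

668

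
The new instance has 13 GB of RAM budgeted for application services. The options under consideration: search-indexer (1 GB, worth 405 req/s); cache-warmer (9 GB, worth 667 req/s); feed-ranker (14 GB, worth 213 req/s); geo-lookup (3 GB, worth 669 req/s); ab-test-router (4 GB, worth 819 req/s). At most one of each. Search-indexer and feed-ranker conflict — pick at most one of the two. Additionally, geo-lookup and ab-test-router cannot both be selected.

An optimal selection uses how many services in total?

Best achievable throughput is 1741.
One optimal bundle: search-indexer + cache-warmer + geo-lookup (13 GB).
Any selection reaching 1741 contains exactly 3 services.

3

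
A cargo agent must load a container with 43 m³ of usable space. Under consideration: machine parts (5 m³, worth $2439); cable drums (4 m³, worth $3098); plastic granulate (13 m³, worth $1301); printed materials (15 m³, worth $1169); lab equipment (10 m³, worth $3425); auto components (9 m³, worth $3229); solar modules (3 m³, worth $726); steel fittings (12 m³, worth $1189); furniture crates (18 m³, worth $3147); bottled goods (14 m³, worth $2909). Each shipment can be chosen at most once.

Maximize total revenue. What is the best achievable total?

15100

Taking the top-ratio shipments first gives machine parts + cable drums + lab equipment + auto components + solar modules + steel fittings for 14106 (43 m³).
Replace solar modules and steel fittings with bottled goods: the trade gains 994 net, giving 15100 at 42 m³.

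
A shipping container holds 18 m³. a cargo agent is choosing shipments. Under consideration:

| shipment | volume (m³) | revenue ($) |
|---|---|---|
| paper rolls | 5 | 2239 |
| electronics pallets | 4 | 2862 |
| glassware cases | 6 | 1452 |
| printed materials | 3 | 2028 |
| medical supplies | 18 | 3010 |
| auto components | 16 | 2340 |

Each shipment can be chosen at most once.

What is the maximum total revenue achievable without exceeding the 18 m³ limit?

Taking paper rolls + electronics pallets + glassware cases + printed materials: 18 m³ used, 8581 in revenue.

8581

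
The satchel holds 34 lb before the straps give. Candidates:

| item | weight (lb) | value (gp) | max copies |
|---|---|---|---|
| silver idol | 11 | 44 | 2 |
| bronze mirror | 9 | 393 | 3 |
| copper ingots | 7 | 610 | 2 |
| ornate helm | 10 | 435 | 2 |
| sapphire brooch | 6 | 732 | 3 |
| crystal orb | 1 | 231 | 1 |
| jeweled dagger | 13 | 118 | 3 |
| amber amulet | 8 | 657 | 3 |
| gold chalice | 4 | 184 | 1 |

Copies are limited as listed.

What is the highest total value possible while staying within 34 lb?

3694

By value per lb: crystal orb 231.00, sapphire brooch 122.00, copper ingots 87.14 lead.
Filling by ratio: 2×copper ingots + 3×sapphire brooch + crystal orb for 3647, with 1 lb left unused.
Replace copper ingots with amber amulet: the trade gains 47 net, giving 3694 at 34 lb.
Nothing else within 34 lb beats 3694.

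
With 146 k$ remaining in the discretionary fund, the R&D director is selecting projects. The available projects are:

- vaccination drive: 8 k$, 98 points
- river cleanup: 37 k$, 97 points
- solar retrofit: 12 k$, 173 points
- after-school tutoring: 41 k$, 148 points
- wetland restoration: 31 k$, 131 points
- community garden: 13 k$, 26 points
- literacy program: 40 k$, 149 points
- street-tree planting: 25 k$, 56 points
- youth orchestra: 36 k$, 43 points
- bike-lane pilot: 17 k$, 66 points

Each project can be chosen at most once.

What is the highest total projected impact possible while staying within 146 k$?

Greedy by ratio would take vaccination drive + river cleanup + solar retrofit + wetland restoration + literacy program + bike-lane pilot: 145 k$ used, total 714.
Dropping river cleanup and bike-lane pilot frees 54 k$; slotting in after-school tutoring + community garden (54 k$) lifts the total to 725 at 145 k$.
Next best is vaccination drive + river cleanup + solar retrofit + wetland restoration + literacy program + bike-lane pilot at 714 (145 k$) — short by 11.

725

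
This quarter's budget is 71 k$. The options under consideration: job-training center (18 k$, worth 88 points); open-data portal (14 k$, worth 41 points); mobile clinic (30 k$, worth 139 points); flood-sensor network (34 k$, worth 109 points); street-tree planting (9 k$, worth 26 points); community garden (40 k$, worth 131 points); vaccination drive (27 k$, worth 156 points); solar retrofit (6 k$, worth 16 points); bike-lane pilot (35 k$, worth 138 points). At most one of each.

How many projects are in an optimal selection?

3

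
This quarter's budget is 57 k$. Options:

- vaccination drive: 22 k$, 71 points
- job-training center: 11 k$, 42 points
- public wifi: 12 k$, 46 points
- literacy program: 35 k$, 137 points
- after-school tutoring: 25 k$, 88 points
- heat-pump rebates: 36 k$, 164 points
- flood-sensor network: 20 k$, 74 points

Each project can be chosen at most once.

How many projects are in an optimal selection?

The maximum projected impact within 57 k$ is 238.
heat-pump rebates + flood-sensor network hits 238 at 56 k$.
Every optimal selection uses 2 projects.

2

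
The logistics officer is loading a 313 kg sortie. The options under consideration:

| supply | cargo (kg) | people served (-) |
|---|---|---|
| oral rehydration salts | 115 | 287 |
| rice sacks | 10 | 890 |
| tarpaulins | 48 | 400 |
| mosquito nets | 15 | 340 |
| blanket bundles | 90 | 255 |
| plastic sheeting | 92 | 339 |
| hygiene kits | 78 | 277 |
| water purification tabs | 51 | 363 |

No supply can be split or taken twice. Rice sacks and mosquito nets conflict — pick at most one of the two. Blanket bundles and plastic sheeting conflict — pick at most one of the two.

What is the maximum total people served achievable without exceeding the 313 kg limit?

Ranking by ratio (people served/kg): rice sacks 89.00, mosquito nets 22.67, tarpaulins 8.33.
Taking rice sacks + tarpaulins + plastic sheeting + hygiene kits + water purification tabs: 279 kg used, 2269 in people served.
Next best is oral rehydration salts + rice sacks + tarpaulins + hygiene kits + water purification tabs at 2217 (302 kg) — short by 52.

2269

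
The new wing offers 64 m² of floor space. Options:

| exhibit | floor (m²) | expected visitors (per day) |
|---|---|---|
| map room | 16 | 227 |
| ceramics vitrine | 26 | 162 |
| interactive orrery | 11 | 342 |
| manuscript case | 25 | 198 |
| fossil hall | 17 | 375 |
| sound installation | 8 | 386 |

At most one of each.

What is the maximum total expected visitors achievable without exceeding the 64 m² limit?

1330

Taking map room + interactive orrery + fossil hall + sound installation: 52 m² used, 1330 in expected visitors.
Nothing else within 64 m² beats 1330.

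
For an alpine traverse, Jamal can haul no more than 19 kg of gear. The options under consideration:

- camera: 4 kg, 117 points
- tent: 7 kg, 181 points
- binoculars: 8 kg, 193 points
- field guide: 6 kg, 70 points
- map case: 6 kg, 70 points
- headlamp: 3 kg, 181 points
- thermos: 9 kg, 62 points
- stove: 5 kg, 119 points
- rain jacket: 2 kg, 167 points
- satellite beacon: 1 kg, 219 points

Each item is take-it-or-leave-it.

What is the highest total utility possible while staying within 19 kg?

879

Filling by ratio: camera + tent + headlamp + rain jacket + satellite beacon for 865, with 2 kg left unused.
The 11 kg tied up in camera and tent is better spent on binoculars + stove — total rises to 879 (19 kg).
Runner-up camera + binoculars + headlamp + rain jacket + satellite beacon tops out at 877.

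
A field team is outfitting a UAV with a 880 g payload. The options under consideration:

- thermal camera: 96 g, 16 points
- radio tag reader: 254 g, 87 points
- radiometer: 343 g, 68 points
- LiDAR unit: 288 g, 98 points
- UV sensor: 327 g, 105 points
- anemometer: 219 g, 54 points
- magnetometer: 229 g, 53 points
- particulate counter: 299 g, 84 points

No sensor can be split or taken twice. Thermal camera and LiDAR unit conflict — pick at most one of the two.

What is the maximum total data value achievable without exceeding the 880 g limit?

290

The ratio ordering already packs tightly: radio tag reader + LiDAR unit + UV sensor, 869 g, 290.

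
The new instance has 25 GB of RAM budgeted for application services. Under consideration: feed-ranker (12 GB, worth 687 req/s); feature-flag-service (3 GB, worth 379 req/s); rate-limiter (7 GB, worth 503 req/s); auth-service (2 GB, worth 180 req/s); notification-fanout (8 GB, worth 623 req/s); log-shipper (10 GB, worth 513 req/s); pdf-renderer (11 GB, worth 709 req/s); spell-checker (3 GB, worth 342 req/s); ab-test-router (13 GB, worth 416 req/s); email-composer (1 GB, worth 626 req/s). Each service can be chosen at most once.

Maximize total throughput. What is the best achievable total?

2653

Best packing: feature-flag-service + rate-limiter + auth-service + notification-fanout + spell-checker + email-composer — 24 GB, 2653 total.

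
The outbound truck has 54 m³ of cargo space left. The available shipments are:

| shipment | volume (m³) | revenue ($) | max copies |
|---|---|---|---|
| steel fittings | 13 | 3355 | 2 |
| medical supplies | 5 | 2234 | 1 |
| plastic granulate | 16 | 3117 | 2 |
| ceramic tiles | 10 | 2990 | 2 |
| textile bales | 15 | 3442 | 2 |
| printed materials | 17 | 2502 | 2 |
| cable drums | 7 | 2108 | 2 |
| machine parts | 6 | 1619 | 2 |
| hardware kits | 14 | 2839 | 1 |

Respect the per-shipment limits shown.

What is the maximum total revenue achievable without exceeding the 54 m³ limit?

16033

A density-first pass picks medical supplies + 2×ceramic tiles + 2×cable drums + 2×machine parts — 15668 at 51 m³.
The 10 m³ tied up in ceramic tiles is better spent on steel fittings — total rises to 16033 (54 m³).
That's the maximum — no swap from here does better than 16033.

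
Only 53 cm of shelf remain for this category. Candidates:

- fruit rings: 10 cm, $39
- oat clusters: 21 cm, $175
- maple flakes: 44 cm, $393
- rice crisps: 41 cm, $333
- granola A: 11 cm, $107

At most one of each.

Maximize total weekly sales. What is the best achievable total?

440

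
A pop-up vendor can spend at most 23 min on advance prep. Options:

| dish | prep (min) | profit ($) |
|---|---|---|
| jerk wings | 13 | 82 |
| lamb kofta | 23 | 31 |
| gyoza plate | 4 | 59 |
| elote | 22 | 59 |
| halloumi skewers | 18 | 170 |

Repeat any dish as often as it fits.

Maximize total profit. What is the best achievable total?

295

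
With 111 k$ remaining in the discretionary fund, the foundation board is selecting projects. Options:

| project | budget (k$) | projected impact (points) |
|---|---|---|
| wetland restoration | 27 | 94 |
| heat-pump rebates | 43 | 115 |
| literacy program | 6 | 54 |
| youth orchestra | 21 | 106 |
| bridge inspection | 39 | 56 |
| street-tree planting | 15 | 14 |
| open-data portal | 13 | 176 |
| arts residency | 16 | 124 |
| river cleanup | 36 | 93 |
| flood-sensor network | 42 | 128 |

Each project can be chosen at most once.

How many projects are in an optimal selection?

The maximum projected impact within 111 k$ is 588.
literacy program + youth orchestra + open-data portal + arts residency + flood-sensor network hits 588 at 98 k$.
Any selection reaching 588 contains exactly 5 projects.

5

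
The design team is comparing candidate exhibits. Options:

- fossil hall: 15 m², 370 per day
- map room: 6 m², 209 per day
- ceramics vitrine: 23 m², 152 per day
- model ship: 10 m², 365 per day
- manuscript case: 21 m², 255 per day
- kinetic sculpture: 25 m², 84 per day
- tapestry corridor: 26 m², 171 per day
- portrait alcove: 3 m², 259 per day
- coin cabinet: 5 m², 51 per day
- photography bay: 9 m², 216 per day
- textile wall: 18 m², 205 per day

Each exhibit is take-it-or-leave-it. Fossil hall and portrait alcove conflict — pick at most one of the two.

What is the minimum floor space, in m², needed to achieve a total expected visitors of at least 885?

Minimise m² subject to total expected visitors ≥ 885.
Taking model ship + portrait alcove + coin cabinet + photography bay gives 891 (≥ 885) for 27 m².
Below 27 m² the best achievable stays under 885.

27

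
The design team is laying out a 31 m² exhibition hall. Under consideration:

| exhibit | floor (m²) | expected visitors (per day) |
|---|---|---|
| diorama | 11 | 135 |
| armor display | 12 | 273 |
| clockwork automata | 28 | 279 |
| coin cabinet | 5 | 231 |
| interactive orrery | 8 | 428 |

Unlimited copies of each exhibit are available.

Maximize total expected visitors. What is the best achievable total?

1549

Taking the top-ratio exhibits first gives coin cabinet + 3×interactive orrery for 1515 (29 m²).
The 8 m² tied up in interactive orrery is better spent on 2×coin cabinet — total rises to 1549 (31 m²).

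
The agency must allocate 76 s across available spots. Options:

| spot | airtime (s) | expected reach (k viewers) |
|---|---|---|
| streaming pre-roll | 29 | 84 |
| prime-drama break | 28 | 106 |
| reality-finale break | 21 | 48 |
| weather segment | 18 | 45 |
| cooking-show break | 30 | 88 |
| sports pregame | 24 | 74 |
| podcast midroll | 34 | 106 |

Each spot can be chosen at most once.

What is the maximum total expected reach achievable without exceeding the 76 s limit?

239

Greedy by ratio would take prime-drama break + podcast midroll: 62 s used, total 212.
Replace podcast midroll with weather segment + cooking-show break: the trade gains 27 net, giving 239 at 76 s.
That's the maximum — no swap from here does better than 239.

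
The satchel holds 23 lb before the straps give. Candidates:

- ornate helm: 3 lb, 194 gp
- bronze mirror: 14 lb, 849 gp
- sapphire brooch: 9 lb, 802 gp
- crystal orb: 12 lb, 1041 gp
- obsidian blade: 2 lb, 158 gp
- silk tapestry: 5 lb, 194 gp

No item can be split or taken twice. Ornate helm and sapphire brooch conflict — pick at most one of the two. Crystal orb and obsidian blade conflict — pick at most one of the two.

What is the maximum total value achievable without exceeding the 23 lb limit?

Best packing: sapphire brooch + crystal orb — 21 lb, 1843 total.

1843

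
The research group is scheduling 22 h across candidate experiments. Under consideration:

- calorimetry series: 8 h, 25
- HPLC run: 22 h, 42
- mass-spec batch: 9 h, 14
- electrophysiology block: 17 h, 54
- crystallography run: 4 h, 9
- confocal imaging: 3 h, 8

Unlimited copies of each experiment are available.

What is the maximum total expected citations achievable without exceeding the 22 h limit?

By expected citations per h: electrophysiology block 3.18, calorimetry series 3.12, confocal imaging 2.67 lead.
A density-first pass picks electrophysiology block + confocal imaging — 62 at 20 h.
The 17 h tied up in electrophysiology block is better spent on 2×calorimetry series + confocal imaging — total rises to 66 (22 h).
That's the maximum — no swap from here does better than 66.

66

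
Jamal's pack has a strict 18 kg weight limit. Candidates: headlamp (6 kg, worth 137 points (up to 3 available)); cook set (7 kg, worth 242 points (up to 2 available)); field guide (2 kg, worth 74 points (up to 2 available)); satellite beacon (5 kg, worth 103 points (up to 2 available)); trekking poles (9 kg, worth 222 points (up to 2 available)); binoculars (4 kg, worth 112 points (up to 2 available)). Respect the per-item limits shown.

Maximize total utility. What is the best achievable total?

632

2×cook set + 2×field guide uses 18 of the 18 kg and totals 632.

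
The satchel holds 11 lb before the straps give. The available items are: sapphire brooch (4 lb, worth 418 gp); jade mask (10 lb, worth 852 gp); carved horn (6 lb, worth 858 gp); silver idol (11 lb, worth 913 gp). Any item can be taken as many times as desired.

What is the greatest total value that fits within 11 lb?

1276

Sapphire brooch + carved horn uses 10 of the 11 lb and totals 1276.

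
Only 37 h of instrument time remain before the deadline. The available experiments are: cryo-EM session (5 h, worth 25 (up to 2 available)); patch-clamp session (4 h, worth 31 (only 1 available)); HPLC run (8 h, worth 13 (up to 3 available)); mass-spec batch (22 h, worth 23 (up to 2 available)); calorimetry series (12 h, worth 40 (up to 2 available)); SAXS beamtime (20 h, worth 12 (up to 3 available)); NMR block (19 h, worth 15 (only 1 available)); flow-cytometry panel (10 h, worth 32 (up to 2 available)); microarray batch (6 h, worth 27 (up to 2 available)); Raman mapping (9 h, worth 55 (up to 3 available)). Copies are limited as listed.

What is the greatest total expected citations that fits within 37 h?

223

The ratio heuristic lands on cryo-EM session + patch-clamp session + 3×Raman mapping (221) but leaves 1 h idle.
Dropping cryo-EM session frees 5 h; slotting in microarray batch (6 h) lifts the total to 223 at 37 h.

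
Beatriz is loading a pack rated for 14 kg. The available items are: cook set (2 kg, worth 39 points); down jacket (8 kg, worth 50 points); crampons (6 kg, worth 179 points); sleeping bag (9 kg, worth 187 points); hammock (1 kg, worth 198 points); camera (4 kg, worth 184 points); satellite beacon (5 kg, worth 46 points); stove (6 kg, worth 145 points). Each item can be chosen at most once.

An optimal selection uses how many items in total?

4

The maximum utility within 14 kg is 600.
cook set + crampons + hammock + camera hits 600 at 13 kg.
Any selection reaching 600 contains exactly 4 items.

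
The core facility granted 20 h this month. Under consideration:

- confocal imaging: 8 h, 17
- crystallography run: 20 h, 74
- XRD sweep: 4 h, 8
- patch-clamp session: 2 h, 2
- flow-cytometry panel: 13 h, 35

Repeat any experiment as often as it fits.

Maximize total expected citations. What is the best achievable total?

74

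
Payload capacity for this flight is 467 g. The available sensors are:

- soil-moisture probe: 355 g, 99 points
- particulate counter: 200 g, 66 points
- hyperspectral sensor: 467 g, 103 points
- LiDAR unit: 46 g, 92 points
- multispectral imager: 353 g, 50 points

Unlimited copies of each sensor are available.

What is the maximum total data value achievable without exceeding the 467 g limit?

920

Density check — LiDAR unit 2.00, particulate counter 0.33, soil-moisture probe 0.28, hyperspectral sensor 0.22 are the best per g.
10×LiDAR unit uses 460 of the 467 g and totals 920.
Every other selection either busts 467 g or fails to beat 920.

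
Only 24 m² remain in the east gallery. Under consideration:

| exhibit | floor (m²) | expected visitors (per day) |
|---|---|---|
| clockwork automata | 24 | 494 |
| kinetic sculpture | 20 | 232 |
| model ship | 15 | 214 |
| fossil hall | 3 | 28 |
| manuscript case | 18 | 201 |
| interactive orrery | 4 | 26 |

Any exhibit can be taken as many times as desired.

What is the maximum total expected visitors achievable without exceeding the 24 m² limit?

494

Taking clockwork automata: 24 m² used, 494 in expected visitors.
Every other selection either busts 24 m² or fails to beat 494.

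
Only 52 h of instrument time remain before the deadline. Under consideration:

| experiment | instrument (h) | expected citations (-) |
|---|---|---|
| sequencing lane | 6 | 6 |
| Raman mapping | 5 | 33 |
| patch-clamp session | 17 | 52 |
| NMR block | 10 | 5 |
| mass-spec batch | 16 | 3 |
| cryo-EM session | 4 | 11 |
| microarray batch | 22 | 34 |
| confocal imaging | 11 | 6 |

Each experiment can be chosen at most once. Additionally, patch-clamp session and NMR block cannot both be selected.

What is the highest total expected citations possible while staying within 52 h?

130

Taking Raman mapping + patch-clamp session + cryo-EM session + microarray batch: 48 h used, 130 in expected citations.
An exhaustive check of the 256 subsets confirms 130.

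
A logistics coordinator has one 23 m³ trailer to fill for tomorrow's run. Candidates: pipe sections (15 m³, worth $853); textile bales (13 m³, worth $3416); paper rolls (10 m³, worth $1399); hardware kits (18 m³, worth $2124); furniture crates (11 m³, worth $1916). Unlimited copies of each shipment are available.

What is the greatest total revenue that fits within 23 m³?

4815

Taking textile bales + paper rolls: 23 m³ used, 4815 in revenue.
That's the maximum — no swap from here does better than 4815.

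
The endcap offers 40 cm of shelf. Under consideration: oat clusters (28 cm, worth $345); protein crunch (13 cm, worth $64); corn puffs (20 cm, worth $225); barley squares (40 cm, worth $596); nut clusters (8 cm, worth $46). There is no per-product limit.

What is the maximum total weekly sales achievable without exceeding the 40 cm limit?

The ratio ordering already packs tightly: barley squares, 40 cm, 596.

596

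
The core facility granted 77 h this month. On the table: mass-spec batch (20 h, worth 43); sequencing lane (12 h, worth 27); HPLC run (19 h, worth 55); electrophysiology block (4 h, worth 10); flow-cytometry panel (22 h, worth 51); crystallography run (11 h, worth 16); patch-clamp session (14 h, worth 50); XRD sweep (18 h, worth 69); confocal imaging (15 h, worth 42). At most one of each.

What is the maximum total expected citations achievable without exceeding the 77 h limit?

235

Greedy by ratio would take HPLC run + electrophysiology block + patch-clamp session + XRD sweep + confocal imaging: 70 h used, total 226.
Dropping confocal imaging frees 15 h; slotting in flow-cytometry panel (22 h) lifts the total to 235 at 77 h.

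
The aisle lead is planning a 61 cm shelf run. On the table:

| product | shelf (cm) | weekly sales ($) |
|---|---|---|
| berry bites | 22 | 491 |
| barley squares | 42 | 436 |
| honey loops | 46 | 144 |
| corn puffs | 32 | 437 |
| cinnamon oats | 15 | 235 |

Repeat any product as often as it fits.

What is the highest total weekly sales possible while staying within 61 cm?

1217

Best packing: 2×berry bites + cinnamon oats — 59 cm, 1217 total.
No other feasible combination exceeds 1217.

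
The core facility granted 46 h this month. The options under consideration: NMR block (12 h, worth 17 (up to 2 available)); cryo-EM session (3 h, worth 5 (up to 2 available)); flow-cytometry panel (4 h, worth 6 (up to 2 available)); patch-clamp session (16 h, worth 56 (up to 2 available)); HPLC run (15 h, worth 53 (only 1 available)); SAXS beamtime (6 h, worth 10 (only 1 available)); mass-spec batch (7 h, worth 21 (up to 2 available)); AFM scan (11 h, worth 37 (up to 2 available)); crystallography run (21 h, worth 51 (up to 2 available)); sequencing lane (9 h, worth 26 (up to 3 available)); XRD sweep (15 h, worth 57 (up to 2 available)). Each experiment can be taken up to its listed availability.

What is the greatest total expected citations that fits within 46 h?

170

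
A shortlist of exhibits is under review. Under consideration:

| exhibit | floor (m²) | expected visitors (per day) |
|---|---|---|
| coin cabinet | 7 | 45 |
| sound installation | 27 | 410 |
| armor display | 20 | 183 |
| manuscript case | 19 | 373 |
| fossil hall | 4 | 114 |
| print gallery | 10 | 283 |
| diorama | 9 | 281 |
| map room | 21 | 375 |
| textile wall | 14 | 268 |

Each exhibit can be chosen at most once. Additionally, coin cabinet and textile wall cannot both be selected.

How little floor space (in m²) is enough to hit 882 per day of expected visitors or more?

37

Look for the lowest-floor combination reaching 882.
fossil hall + print gallery + diorama + textile wall reaches 946 using 37 m².
Any bundle with less than 37 m² falls short of 882.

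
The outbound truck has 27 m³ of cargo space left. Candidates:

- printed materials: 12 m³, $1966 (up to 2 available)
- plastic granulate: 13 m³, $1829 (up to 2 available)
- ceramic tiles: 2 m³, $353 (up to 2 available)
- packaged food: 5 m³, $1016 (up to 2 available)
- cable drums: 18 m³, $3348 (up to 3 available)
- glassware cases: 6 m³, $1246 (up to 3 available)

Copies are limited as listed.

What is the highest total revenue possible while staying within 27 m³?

Taking 2×ceramic tiles + packaged food + 3×glassware cases: 27 m³ used, 5460 in revenue.
No other feasible combination exceeds 5460.

5460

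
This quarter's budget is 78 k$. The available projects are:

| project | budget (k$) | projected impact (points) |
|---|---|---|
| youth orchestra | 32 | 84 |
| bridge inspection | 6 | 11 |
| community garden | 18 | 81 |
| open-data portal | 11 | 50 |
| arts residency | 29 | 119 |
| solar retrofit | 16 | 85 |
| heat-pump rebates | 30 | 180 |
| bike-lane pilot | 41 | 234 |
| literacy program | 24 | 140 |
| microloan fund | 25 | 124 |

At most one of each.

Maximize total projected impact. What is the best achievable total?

By projected impact per k$: heat-pump rebates 6.00, literacy program 5.83, bike-lane pilot 5.71 lead.
Greedy by ratio would take bridge inspection + solar retrofit + heat-pump rebates + literacy program: 76 k$ used, total 416.
Dropping solar retrofit and literacy program frees 40 k$; slotting in bike-lane pilot (41 k$) lifts the total to 425 at 77 k$.
The closest alternative, open-data portal + bike-lane pilot + literacy program, reaches only 424.

425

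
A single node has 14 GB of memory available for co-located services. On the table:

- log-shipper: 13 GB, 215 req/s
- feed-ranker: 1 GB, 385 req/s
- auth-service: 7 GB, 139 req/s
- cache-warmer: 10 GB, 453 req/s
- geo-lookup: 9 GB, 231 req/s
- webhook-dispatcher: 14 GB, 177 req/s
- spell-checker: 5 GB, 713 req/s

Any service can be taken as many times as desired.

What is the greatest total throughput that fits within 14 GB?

Taking 14×feed-ranker: 14 GB used, 5390 in throughput.
Nothing else within 14 GB beats 5390.

5390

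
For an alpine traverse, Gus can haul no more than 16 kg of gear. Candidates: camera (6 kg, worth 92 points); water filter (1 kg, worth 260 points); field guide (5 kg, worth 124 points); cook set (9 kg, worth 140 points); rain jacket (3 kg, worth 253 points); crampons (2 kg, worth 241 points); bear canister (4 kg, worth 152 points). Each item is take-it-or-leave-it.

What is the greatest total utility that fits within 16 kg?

1030

Ranking by ratio (utility/kg): water filter 260.00, crampons 120.50, rain jacket 84.33.
Taking water filter + field guide + rain jacket + crampons + bear canister: 15 kg used, 1030 in utility.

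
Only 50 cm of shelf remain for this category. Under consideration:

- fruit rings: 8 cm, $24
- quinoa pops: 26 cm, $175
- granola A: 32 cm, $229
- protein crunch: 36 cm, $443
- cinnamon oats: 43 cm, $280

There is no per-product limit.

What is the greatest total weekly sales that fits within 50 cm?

467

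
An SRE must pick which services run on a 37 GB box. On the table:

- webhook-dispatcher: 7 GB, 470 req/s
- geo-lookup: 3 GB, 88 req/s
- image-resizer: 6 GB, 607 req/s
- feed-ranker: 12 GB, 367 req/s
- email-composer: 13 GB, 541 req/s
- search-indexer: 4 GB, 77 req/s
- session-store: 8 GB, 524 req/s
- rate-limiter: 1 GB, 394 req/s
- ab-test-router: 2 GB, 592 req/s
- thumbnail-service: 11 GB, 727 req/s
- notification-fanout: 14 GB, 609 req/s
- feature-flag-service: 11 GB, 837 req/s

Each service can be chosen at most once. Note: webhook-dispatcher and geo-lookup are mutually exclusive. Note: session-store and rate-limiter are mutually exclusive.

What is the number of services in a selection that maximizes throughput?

The maximum throughput within 37 GB is 3245.
One optimal bundle: geo-lookup + image-resizer + rate-limiter + ab-test-router + thumbnail-service + feature-flag-service (34 GB).
Every optimal selection uses 6 services.

6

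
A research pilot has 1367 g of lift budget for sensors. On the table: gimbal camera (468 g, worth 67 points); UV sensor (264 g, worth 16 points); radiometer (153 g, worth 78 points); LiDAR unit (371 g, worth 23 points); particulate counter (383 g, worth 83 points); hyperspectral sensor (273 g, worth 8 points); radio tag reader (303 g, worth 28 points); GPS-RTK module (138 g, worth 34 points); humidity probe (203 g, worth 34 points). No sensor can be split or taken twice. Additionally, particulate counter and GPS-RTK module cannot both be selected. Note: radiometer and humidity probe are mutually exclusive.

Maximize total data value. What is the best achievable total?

256

Best packing: gimbal camera + radiometer + particulate counter + radio tag reader — 1307 g, 256 total.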